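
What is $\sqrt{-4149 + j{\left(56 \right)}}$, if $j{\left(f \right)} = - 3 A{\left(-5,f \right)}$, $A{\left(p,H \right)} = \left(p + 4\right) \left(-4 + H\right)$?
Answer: $11 i \sqrt{33} \approx 63.19 i$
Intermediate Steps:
$A{\left(p,H \right)} = \left(-4 + H\right) \left(4 + p\right)$ ($A{\left(p,H \right)} = \left(4 + p\right) \left(-4 + H\right) = \left(-4 + H\right) \left(4 + p\right)$)
$j{\left(f \right)} = -12 + 3 f$ ($j{\left(f \right)} = - 3 \left(-16 - -20 + 4 f + f \left(-5\right)\right) = - 3 \left(-16 + 20 + 4 f - 5 f\right) = - 3 \left(4 - f\right) = -12 + 3 f$)
$\sqrt{-4149 + j{\left(56 \right)}} = \sqrt{-4149 + \left(-12 + 3 \cdot 56\right)} = \sqrt{-4149 + \left(-12 + 168\right)} = \sqrt{-4149 + 156} = \sqrt{-3993} = 11 i \sqrt{33}$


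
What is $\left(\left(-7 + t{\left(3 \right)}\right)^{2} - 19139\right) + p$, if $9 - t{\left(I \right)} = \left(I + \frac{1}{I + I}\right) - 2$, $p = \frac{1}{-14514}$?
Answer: $- \frac{1666640207}{87084} \approx -19138.0$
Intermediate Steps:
$p = - \frac{1}{14514} \approx -6.8899 \cdot 10^{-5}$
$t{\left(I \right)} = 11 - I - \frac{1}{2 I}$ ($t{\left(I \right)} = 9 - \left(\left(I + \frac{1}{I + I}\right) - 2\right) = 9 - \left(\left(I + \frac{1}{2 I}\right) - 2\right) = 9 - \left(-2 + I + \frac{1}{2 I}\right) = 11 - I - \frac{1}{2 I}$)
$\left(\left(-7 + t{\left(3 \right)}\right)^{2} - 19139\right) + p = \left(\left(-7 - \left(-8 + \frac{1}{6}\right)\right)^{2} - 19139\right) - \frac{1}{14514} = \left(\left(-7 - - \frac{47}{6}\right)^{2} - 19139\right) - \frac{1}{14514} = \left(\left(-7 + \frac{47}{6}\right)^{2} - 19139\right) - \frac{1}{14514} = \left(\left(\frac{5}{6}\right)^{2} - 19139\right) - \frac{1}{14514} = \left(\frac{25}{36} - 19139\right) - \frac{1}{14514} = - \frac{688979}{36} - \frac{1}{14514} = - \frac{1666640207}{87084}$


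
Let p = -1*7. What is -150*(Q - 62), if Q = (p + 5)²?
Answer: 8700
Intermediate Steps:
p = -7
Q = 4 (Q = (-7 + 5)² = (-2)² = 4)
-150*(Q - 62) = -150*(4 - 62) = -150*(-58) = 8700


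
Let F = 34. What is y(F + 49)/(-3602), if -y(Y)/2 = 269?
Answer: 269/1801 ≈ 0.14936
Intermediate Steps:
y(Y) = -538 (y(Y) = -2*269 = -538)
y(F + 49)/(-3602) = -538/(-3602) = -538*(-1/3602) = 269/1801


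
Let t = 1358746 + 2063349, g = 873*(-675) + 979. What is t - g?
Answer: 4010391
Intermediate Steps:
g = -588296 (g = -589275 + 979 = -588296)
t = 3422095
t - g = 3422095 - 1*(-588296) = 3422095 + 588296 = 4010391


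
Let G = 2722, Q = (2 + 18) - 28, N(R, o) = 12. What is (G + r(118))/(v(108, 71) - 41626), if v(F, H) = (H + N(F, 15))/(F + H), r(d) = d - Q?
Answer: -509792/7450971 ≈ -0.068420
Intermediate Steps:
Q = -8 (Q = 20 - 28 = -8)
r(d) = 8 + d (r(d) = d - 1*(-8) = d + 8 = 8 + d)
v(F, H) = (12 + H)/(F + H) (v(F, H) = (H + 12)/(F + H) = (12 + H)/(F + H))
(G + r(118))/(v(108, 71) - 41626) = (2722 + (8 + 118))/((12 + 71)/(108 + 71) - 41626) = (2722 + 126)/(83/179 - 41626) = 2848/((1/179)*83 - 41626) = 2848/(83/179 - 41626) = 2848/(-7450971/179) = 2848*(-179/7450971) = -509792/7450971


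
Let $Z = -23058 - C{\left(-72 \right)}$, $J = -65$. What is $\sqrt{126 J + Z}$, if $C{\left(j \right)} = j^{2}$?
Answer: $12 i \sqrt{253} \approx 190.87 i$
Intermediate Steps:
$Z = -28242$ ($Z = -23058 - \left(-72\right)^{2} = -23058 - 5184 = -28242$)
$\sqrt{126 J + Z} = \sqrt{126 \left(-65\right) - 28242} = \sqrt{-8190 - 28242} = \sqrt{-36432} = 12 i \sqrt{253}$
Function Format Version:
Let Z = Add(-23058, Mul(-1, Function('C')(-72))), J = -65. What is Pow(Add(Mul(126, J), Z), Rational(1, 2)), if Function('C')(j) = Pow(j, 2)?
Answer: Mul(12, I, Pow(253, Rational(1, 2))) ≈ Mul(190.87, I)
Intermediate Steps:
Z = -28242 (Z = Add(-23058, Mul(-1, Pow(-72, 2))) = Add(-23058, Mul(-1, 5184)) = Add(-23058, -5184) = -28242)
Pow(Add(Mul(126, J), Z), Rational(1, 2)) = Pow(Add(Mul(126, -65), -28242), Rational(1, 2)) = Pow(Add(-8190, -28242), Rational(1, 2)) = Pow(-36432, Rational(1, 2)) = Mul(12, I, Pow(253, Rational(1, 2)))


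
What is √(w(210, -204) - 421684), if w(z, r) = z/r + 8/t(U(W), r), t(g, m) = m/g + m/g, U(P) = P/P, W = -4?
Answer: 25*I*√7019538/102 ≈ 649.37*I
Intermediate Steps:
U(P) = 1
t(g, m) = 2*m/g
w(z, r) = 4/r + z/r (w(z, r) = z/r + 8/((2*r/1)) = z/r + 8/((2*r*1)) = z/r + 8/((2*r)) = z/r + 8*(1/(2*r)) = z/r + 4/r = 4/r + z/r)
√(w(210, -204) - 421684) = √((4 + 210)/(-204) - 421684) = √(-1/204*214 - 421684) = √(-107/102 - 421684) = √(-43011875/102) = 25*I*√7019538/102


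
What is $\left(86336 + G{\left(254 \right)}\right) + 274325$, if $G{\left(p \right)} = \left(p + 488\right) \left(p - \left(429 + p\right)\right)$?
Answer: $42343$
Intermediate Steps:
$G{\left(p \right)} = -209352 - 429 p$ ($G{\left(p \right)} = \left(488 + p\right) \left(-429\right) = -209352 - 429 p$)
$\left(86336 + G{\left(254 \right)}\right) + 274325 = \left(86336 - 318318\right) + 274325 = -231982 + 274325 = 42343$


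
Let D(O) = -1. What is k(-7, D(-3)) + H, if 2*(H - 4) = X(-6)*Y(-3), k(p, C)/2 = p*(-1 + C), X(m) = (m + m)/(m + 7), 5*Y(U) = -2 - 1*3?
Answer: 38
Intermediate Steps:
Y(U) = -1 (Y(U) = (-2 - 1*3)/5 = (-2 - 3)/5 = (⅕)*(-5) = -1)
X(m) = 2*m/(7 + m) (X(m) = (2*m)/(7 + m) = 2*m/(7 + m))
k(p, C) = 2*p*(-1 + C) (k(p, C) = 2*(p*(-1 + C)) = 2*p*(-1 + C))
H = 10 (H = 4 + ((2*(-6)/(7 - 6))*(-1))/2 = 4 + ((2*(-6)/1)*(-1))/2 = 4 + ((2*(-6)*1)*(-1))/2 = 4 + (-12*(-1))/2 = 4 + (½)*12 = 4 + 6 = 10)
k(-7, D(-3)) + H = 2*(-7)*(-1 - 1) + 10 = 2*(-7)*(-2) + 10 = 28 + 10 = 38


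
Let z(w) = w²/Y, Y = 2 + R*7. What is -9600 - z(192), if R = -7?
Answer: -414336/47 ≈ -8815.7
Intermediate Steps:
Y = -47 (Y = 2 - 7*7 = 2 - 49 = -47)
z(w) = -w²/47 (z(w) = w²/(-47) = w²*(-1/47) = -w²/47)
-9600 - z(192) = -9600 - (-1)*192²/47 = -9600 - (-1)*36864/47 = -9600 - 1*(-36864/47) = -9600 + 36864/47 = -414336/47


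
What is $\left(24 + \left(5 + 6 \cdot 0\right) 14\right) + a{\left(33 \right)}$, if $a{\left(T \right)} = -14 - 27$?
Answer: $53$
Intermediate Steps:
$a{\left(T \right)} = -41$
$\left(24 + \left(5 + 6 \cdot 0\right) 14\right) + a{\left(33 \right)} = \left(24 + \left(5 + 6 \cdot 0\right) 14\right) - 41 = \left(24 + \left(5 + 0\right) 14\right) - 41 = \left(24 + 5 \cdot 14\right) - 41 = \left(24 + 70\right) - 41 = 94 - 41 = 53$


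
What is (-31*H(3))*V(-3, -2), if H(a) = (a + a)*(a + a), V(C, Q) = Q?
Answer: 2232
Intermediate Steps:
H(a) = 4*a² (H(a) = (2*a)*(2*a) = 4*a²)
(-31*H(3))*V(-3, -2) = -124*3²*(-2) = -124*9*(-2) = -31*36*(-2) = -1116*(-2) = 2232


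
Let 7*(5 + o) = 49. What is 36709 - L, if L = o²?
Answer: 36705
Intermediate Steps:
o = 2 (o = -5 + (⅐)*49 = -5 + 7 = 2)
L = 4 (L = 2² = 4)
36709 - L = 36709 - 1*4 = 36709 - 4 = 36705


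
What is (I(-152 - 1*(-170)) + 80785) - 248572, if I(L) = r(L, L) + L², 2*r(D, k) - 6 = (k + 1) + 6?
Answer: -334895/2 ≈ -1.6745e+5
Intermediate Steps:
r(D, k) = 13/2 + k/2 (r(D, k) = 3 + ((k + 1) + 6)/2 = 3 + ((1 + k) + 6)/2 = 3 + (7 + k)/2 = 3 + (7/2 + k/2) = 13/2 + k/2)
I(L) = 13/2 + L² + L/2 (I(L) = (13/2 + L/2) + L² = 13/2 + L² + L/2)
(I(-152 - 1*(-170)) + 80785) - 248572 = ((13/2 + (-152 - 1*(-170))² + (-152 - 1*(-170))/2) + 80785) - 248572 = ((13/2 + (-152 + 170)² + (-152 + 170)/2) + 80785) - 248572 = ((13/2 + 18² + (½)*18) + 80785) - 248572 = ((13/2 + 324 + 9) + 80785) - 248572 = (679/2 + 80785) - 248572 = 162249/2 - 248572 = -334895/2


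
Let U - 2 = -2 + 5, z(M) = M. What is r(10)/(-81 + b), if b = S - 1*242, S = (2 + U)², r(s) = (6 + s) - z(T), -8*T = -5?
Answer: -123/2192 ≈ -0.056113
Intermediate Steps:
T = 5/8 (T = -⅛*(-5) = 5/8 ≈ 0.62500)
U = 5 (U = 2 + (-2 + 5) = 2 + 3 = 5)
r(s) = 43/8 + s (r(s) = (6 + s) - 1*5/8 = (6 + s) - 5/8 = 43/8 + s)
S = 49 (S = (2 + 5)² = 7² = 49)
b = -193 (b = 49 - 1*242 = 49 - 242 = -193)
r(10)/(-81 + b) = (43/8 + 10)/(-81 - 193) = (123/8)/(-274) = (123/8)*(-1/274) = -123/2192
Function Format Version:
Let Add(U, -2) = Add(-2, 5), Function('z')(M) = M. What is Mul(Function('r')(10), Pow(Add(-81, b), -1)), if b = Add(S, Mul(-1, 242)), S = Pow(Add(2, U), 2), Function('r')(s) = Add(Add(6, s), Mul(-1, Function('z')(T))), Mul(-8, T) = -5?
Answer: Rational(-123, 2192) ≈ -0.056113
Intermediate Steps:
T = Rational(5, 8) (T = Mul(Rational(-1, 8), -5) = Rational(5, 8) ≈ 0.62500)
U = 5 (U = Add(2, Add(-2, 5)) = Add(2, 3) = 5)
Function('r')(s) = Add(Rational(43, 8), s) (Function('r')(s) = Add(Add(6, s), Mul(-1, Rational(5, 8))) = Add(Add(6, s), Rational(-5, 8)) = Add(Rational(43, 8), s))
S = 49 (S = Pow(Add(2, 5), 2) = Pow(7, 2) = 49)
b = -193 (b = Add(49, Mul(-1, 242)) = Add(49, -242) = -193)
Mul(Function('r')(10), Pow(Add(-81, b), -1)) = Mul(Add(Rational(43, 8), 10), Pow(Add(-81, -193), -1)) = Mul(Rational(123, 8), Pow(-274, -1)) = Mul(Rational(123, 8), Rational(-1, 274)) = Rational(-123, 2192)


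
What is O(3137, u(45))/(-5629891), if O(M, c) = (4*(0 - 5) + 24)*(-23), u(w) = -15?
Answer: 92/5629891 ≈ 1.6341e-5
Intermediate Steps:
O(M, c) = -92 (O(M, c) = (4*(-5) + 24)*(-23) = (-20 + 24)*(-23) = 4*(-23) = -92)
O(3137, u(45))/(-5629891) = -92/(-5629891) = -92*(-1/5629891) = 92/5629891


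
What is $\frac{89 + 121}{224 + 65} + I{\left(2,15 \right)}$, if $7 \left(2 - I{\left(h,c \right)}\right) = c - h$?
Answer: $\frac{1759}{2023} \approx 0.8695$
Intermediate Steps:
$I{\left(h,c \right)} = 2 - \frac{c}{7} + \frac{h}{7}$ ($I{\left(h,c \right)} = 2 - \frac{c - h}{7} = 2 - \left(- \frac{h}{7} + \frac{c}{7}\right) = 2 - \frac{c}{7} + \frac{h}{7}$)
$\frac{89 + 121}{224 + 65} + I{\left(2,15 \right)} = \frac{89 + 121}{224 + 65} + \left(2 - \frac{15}{7} + \frac{1}{7} \cdot 2\right) = \frac{210}{289} + \left(2 - \frac{15}{7} + \frac{2}{7}\right) = 210 \cdot \frac{1}{289} + \frac{1}{7} = \frac{210}{289} + \frac{1}{7} = \frac{1759}{2023}$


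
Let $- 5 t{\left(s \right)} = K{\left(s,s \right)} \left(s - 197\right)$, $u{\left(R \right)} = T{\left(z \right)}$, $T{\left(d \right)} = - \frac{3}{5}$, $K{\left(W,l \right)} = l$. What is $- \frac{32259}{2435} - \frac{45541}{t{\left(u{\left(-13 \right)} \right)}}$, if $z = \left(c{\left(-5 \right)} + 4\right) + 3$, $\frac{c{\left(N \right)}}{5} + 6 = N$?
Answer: $\frac{13765926199}{7217340} \approx 1907.3$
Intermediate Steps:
$c{\left(N \right)} = -30 + 5 N$
$z = -48$ ($z = \left(\left(-30 + 5 \left(-5\right)\right) + 4\right) + 3 = \left(\left(-30 - 25\right) + 4\right) + 3 = \left(-55 + 4\right) + 3 = -51 + 3 = -48$)
$T{\left(d \right)} = - \frac{3}{5}$ ($T{\left(d \right)} = \left(-3\right) \frac{1}{5} = - \frac{3}{5}$)
$u{\left(R \right)} = - \frac{3}{5}$
$t{\left(s \right)} = - \frac{s \left(-197 + s\right)}{5}$ ($t{\left(s \right)} = - \frac{s \left(s - 197\right)}{5} = - \frac{s \left(-197 + s\right)}{5}$)
$- \frac{32259}{2435} - \frac{45541}{t{\left(u{\left(-13 \right)} \right)}} = - \frac{32259}{2435} - \frac{45541}{\frac{1}{5} \left(- \frac{3}{5}\right) \left(197 - - \frac{3}{5}\right)} = \left(-32259\right) \frac{1}{2435} - \frac{45541}{\frac{1}{5} \left(- \frac{3}{5}\right) \left(197 + \frac{3}{5}\right)} = - \frac{32259}{2435} - \frac{45541}{\frac{1}{5} \left(- \frac{3}{5}\right) \frac{988}{5}} = - \frac{32259}{2435} - \frac{45541}{- \frac{2964}{125}} = - \frac{32259}{2435} - - \frac{5692625}{2964} = - \frac{32259}{2435} + \frac{5692625}{2964} = \frac{13765926199}{7217340}$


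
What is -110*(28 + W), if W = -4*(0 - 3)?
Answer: -4400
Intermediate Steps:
W = 12 (W = -4*(-3) = 12)
-110*(28 + W) = -110*(28 + 12) = -110*40 = -4400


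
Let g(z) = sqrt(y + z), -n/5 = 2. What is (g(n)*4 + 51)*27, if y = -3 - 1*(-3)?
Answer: 1377 + 108*I*sqrt(10) ≈ 1377.0 + 341.53*I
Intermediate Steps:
y = 0 (y = -3 + 3 = 0)
n = -10 (n = -5*2 = -10)
g(z) = sqrt(z) (g(z) = sqrt(0 + z) = sqrt(z))
(g(n)*4 + 51)*27 = (sqrt(-10)*4 + 51)*27 = ((I*sqrt(10))*4 + 51)*27 = (4*I*sqrt(10) + 51)*27 = (51 + 4*I*sqrt(10))*27 = 1377 + 108*I*sqrt(10)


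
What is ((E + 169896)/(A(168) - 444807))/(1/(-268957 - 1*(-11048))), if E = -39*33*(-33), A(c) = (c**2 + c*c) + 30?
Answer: 18257120201/129443 ≈ 1.4104e+5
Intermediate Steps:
A(c) = 30 + 2*c**2 (A(c) = (c**2 + c**2) + 30 = 2*c**2 + 30 = 30 + 2*c**2)
E = 42471 (E = -1287*(-33) = 42471)
((E + 169896)/(A(168) - 444807))/(1/(-268957 - 1*(-11048))) = ((42471 + 169896)/((30 + 2*168**2) - 444807))/(1/(-268957 - 1*(-11048))) = (212367/((30 + 2*28224) - 444807))/(1/(-268957 + 11048)) = (212367/((30 + 56448) - 444807))/(1/(-257909)) = (212367/(56478 - 444807))/(-1/257909) = (212367/(-388329))*(-257909) = (212367*(-1/388329))*(-257909) = -70789/129443*(-257909) = 18257120201/129443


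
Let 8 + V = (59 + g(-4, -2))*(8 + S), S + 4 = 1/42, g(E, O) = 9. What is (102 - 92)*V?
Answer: 55780/21 ≈ 2656.2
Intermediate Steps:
S = -167/42 (S = -4 + 1/42 = -167/42 ≈ -3.9762)
V = 5578/21 (V = -8 + (59 + 9)*(8 - 167/42) = -8 + 68*(169/42) = -8 + 5746/21 = 5578/21 ≈ 265.62)
(102 - 92)*V = (102 - 92)*(5578/21) = 10*(5578/21) = 55780/21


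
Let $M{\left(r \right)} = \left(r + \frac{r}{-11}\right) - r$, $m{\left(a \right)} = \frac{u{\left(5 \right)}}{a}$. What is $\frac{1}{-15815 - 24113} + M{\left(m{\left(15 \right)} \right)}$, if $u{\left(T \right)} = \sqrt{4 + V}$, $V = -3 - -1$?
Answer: $- \frac{1}{39928} - \frac{\sqrt{2}}{165} \approx -0.008596$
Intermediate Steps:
$V = -2$ ($V = -3 + 1 = -2$)
$u{\left(T \right)} = \sqrt{2}$ ($u{\left(T \right)} = \sqrt{4 - 2} = \sqrt{2}$)
$m{\left(a \right)} = \frac{\sqrt{2}}{a}$
$M{\left(r \right)} = - \frac{r}{11}$ ($M{\left(r \right)} = \left(r + r \left(- \frac{1}{11}\right)\right) - r = \left(r - \frac{r}{11}\right) - r = \frac{10 r}{11} - r = - \frac{r}{11}$)
$\frac{1}{-15815 - 24113} + M{\left(m{\left(15 \right)} \right)} = \frac{1}{-15815 - 24113} - \frac{\sqrt{2} \cdot \frac{1}{15}}{11} = \frac{1}{-39928} - \frac{\sqrt{2} \cdot \frac{1}{15}}{11} = - \frac{1}{39928} - \frac{\frac{1}{15} \sqrt{2}}{11} = - \frac{1}{39928} - \frac{\sqrt{2}}{165}$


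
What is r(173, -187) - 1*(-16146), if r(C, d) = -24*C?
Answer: 11994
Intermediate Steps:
r(173, -187) - 1*(-16146) = -24*173 - 1*(-16146) = -4152 + 16146 = 11994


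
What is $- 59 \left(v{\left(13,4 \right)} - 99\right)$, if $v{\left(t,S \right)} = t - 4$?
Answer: $5310$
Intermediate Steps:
$v{\left(t,S \right)} = -4 + t$ ($v{\left(t,S \right)} = t - 4 = -4 + t$)
$- 59 \left(v{\left(13,4 \right)} - 99\right) = - 59 \left(\left(-4 + 13\right) - 99\right) = - 59 \left(9 - 99\right) = \left(-59\right) \left(-90\right) = 5310$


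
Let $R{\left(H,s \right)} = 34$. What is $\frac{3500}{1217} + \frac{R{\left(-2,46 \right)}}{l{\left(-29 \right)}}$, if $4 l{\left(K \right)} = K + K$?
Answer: $\frac{18744}{35293} \approx 0.5311$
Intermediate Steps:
$l{\left(K \right)} = \frac{K}{2}$ ($l{\left(K \right)} = \frac{K + K}{4} = \frac{2 K}{4} = \frac{K}{2}$)
$\frac{3500}{1217} + \frac{R{\left(-2,46 \right)}}{l{\left(-29 \right)}} = \frac{3500}{1217} + \frac{34}{\frac{1}{2} \left(-29\right)} = 3500 \cdot \frac{1}{1217} + \frac{34}{- \frac{29}{2}} = \frac{3500}{1217} + 34 \left(- \frac{2}{29}\right) = \frac{3500}{1217} - \frac{68}{29} = \frac{18744}{35293}$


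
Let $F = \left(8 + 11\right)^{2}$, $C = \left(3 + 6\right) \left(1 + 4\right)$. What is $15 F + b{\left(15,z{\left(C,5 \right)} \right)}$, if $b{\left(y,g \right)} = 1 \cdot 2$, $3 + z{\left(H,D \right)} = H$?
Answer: $5417$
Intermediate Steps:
$C = 45$ ($C = 9 \cdot 5 = 45$)
$z{\left(H,D \right)} = -3 + H$
$b{\left(y,g \right)} = 2$
$F = 361$ ($F = 19^{2} = 361$)
$15 F + b{\left(15,z{\left(C,5 \right)} \right)} = 15 \cdot 361 + 2 = 5415 + 2 = 5417$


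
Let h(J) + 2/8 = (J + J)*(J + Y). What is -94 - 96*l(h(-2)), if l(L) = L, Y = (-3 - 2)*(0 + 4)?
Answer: -8518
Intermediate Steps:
Y = -20 (Y = -5*4 = -20)
h(J) = -¼ + 2*J*(-20 + J) (h(J) = -¼ + (J + J)*(J - 20) = -¼ + (2*J)*(-20 + J) = -¼ + 2*J*(-20 + J))
-94 - 96*l(h(-2)) = -94 - 96*(-¼ - 40*(-2) + 2*(-2)²) = -94 - 96*(-¼ + 80 + 2*4) = -94 - 96*(-¼ + 80 + 8) = -94 - 96*351/4 = -94 - 8424 = -8518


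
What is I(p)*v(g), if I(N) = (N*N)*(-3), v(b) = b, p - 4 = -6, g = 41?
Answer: -492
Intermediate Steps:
p = -2 (p = 4 - 6 = -2)
I(N) = -3*N² (I(N) = N²*(-3) = -3*N²)
I(p)*v(g) = -3*(-2)²*41 = -3*4*41 = -12*41 = -492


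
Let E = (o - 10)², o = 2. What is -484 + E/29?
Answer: -13972/29 ≈ -481.79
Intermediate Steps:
E = 64 (E = (2 - 10)² = (-8)² = 64)
-484 + E/29 = -484 + 64/29 = -13972/29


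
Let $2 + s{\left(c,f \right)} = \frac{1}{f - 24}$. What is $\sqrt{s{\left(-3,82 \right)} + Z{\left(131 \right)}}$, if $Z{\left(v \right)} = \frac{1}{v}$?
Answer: $\frac{i \sqrt{114023186}}{7598} \approx 1.4054 i$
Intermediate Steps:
$s{\left(c,f \right)} = -2 + \frac{1}{-24 + f}$ ($s{\left(c,f \right)} = -2 + \frac{1}{f - 24} = -2 + \frac{1}{-24 + f}$)
$\sqrt{s{\left(-3,82 \right)} + Z{\left(131 \right)}} = \sqrt{\frac{49 - 164}{-24 + 82} + \frac{1}{131}} = \sqrt{\frac{49 - 164}{58} + \frac{1}{131}} = \sqrt{\frac{1}{58} \left(-115\right) + \frac{1}{131}} = \sqrt{- \frac{115}{58} + \frac{1}{131}} = \sqrt{- \frac{15007}{7598}} = \frac{i \sqrt{114023186}}{7598}$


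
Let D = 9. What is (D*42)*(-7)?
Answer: -2646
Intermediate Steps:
(D*42)*(-7) = (9*42)*(-7) = 378*(-7) = -2646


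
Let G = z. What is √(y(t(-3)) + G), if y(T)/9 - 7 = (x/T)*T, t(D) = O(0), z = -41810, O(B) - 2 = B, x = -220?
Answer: I*√43727 ≈ 209.11*I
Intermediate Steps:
O(B) = 2 + B
G = -41810
t(D) = 2 (t(D) = 2 + 0 = 2)
y(T) = -1917 (y(T) = 63 + 9*((-220/T)*T) = 63 + 9*(-220) = 63 - 1980 = -1917)
√(y(t(-3)) + G) = √(-1917 - 41810) = √(-43727) = I*√43727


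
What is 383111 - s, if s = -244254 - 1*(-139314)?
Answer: 488051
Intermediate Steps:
s = -104940 (s = -244254 + 139314 = -104940)
383111 - s = 383111 - 1*(-104940) = 383111 + 104940 = 488051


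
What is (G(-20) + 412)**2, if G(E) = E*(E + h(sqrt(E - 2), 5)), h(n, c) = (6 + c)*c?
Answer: 82944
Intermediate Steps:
h(n, c) = c*(6 + c)
G(E) = E*(55 + E) (G(E) = E*(E + 5*(6 + 5)) = E*(E + 5*11) = E*(E + 55) = E*(55 + E))
(G(-20) + 412)**2 = (-20*(55 - 20) + 412)**2 = (-20*35 + 412)**2 = (-700 + 412)**2 = (-288)**2 = 82944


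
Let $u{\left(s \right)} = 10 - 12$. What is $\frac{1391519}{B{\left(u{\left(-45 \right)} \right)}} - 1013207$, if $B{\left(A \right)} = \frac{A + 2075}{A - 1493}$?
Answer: $- \frac{4180699016}{2073} \approx -2.0167 \cdot 10^{6}$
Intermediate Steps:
$u{\left(s \right)} = -2$
$B{\left(A \right)} = \frac{2075 + A}{-1493 + A}$
$\frac{1391519}{B{\left(u{\left(-45 \right)} \right)}} - 1013207 = \frac{1391519}{\frac{1}{-1493 - 2} \left(2075 - 2\right)} - 1013207 = \frac{1391519}{\frac{1}{-1495} \cdot 2073} - 1013207 = \frac{1391519}{\left(- \frac{1}{1495}\right) 2073} - 1013207 = \frac{1391519}{- \frac{2073}{1495}} - 1013207 = 1391519 \left(- \frac{1495}{2073}\right) - 1013207 = - \frac{2080320905}{2073} - 1013207 = - \frac{4180699016}{2073}$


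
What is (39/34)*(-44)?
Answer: -858/17 ≈ -50.471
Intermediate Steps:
(39/34)*(-44) = -858/17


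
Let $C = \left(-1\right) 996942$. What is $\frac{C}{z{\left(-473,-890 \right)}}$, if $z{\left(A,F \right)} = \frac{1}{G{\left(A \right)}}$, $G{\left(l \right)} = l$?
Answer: $471553566$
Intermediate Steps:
$C = -996942$
$z{\left(A,F \right)} = \frac{1}{A}$
$\frac{C}{z{\left(-473,-890 \right)}} = - \frac{996942}{\frac{1}{-473}} = - \frac{996942}{- \frac{1}{473}} = \left(-996942\right) \left(-473\right) = 471553566$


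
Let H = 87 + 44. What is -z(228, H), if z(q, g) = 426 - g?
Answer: -295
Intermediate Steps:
H = 131
-z(228, H) = -(426 - 1*131) = -(426 - 131) = -1*295 = -295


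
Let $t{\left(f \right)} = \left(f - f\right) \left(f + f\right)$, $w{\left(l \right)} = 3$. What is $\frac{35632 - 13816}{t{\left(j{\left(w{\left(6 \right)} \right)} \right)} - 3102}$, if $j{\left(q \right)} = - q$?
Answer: $- \frac{3636}{517} \approx -7.0329$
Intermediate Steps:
$t{\left(f \right)} = 0$ ($t{\left(f \right)} = 0 \cdot 2 f = 0$)
$\frac{35632 - 13816}{t{\left(j{\left(w{\left(6 \right)} \right)} \right)} - 3102} = \frac{35632 - 13816}{0 - 3102} = \frac{21816}{-3102} = 21816 \left(- \frac{1}{3102}\right) = - \frac{3636}{517}$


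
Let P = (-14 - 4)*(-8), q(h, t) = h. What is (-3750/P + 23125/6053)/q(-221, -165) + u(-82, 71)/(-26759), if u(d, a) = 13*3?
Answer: 85129297507/859100692008 ≈ 0.099091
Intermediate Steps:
u(d, a) = 39
P = 144 (P = -18*(-8) = 144)
(-3750/P + 23125/6053)/q(-221, -165) + u(-82, 71)/(-26759) = (-3750/144 + 23125/6053)/(-221) + 39/(-26759) = (-3750*1/144 + 23125*(1/6053))*(-1/221) + 39*(-1/26759) = (-625/24 + 23125/6053)*(-1/221) - 39/26759 = -3228125/145272*(-1/221) - 39/26759 = 3228125/32105112 - 39/26759 = 85129297507/859100692008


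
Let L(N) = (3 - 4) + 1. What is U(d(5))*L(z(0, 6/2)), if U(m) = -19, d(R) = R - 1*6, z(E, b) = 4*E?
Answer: 0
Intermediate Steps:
d(R) = -6 + R (d(R) = R - 6 = -6 + R)
L(N) = 0 (L(N) = -1 + 1 = 0)
U(d(5))*L(z(0, 6/2)) = -19*0 = 0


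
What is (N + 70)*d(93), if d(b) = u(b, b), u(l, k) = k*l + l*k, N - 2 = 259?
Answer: 5725638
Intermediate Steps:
N = 261 (N = 2 + 259 = 261)
u(l, k) = 2*k*l (u(l, k) = k*l + k*l = 2*k*l)
d(b) = 2*b**2 (d(b) = 2*b*b = 2*b**2)
(N + 70)*d(93) = (261 + 70)*(2*93**2) = 331*(2*8649) = 331*17298 = 5725638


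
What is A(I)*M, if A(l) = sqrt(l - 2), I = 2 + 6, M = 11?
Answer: 11*sqrt(6) ≈ 26.944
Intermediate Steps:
I = 8
A(l) = sqrt(-2 + l)
A(I)*M = sqrt(-2 + 8)*11 = sqrt(6)*11 = 11*sqrt(6)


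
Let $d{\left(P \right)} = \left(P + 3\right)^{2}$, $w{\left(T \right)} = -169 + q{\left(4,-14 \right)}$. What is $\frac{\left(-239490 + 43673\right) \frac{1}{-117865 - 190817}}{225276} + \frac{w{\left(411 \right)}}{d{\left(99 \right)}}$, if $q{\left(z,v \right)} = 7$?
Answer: $- \frac{312867316931}{20096668761048} \approx -0.015568$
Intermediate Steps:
$w{\left(T \right)} = -162$ ($w{\left(T \right)} = -169 + 7 = -162$)
$d{\left(P \right)} = \left(3 + P\right)^{2}$
$\frac{\left(-239490 + 43673\right) \frac{1}{-117865 - 190817}}{225276} + \frac{w{\left(411 \right)}}{d{\left(99 \right)}} = \frac{\left(-239490 + 43673\right) \frac{1}{-117865 - 190817}}{225276} - \frac{162}{\left(3 + 99\right)^{2}} = - \frac{195817}{-308682} \cdot \frac{1}{225276} - \frac{162}{102^{2}} = \left(-195817\right) \left(- \frac{1}{308682}\right) \frac{1}{225276} - \frac{162}{10404} = \frac{195817}{308682} \cdot \frac{1}{225276} - \frac{9}{578} = \frac{195817}{69538646232} - \frac{9}{578} = - \frac{312867316931}{20096668761048}$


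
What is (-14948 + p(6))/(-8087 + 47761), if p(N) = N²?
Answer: -7456/19837 ≈ -0.37586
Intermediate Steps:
(-14948 + p(6))/(-8087 + 47761) = (-14948 + 6²)/(-8087 + 47761) = (-14948 + 36)/39674 = -14912*1/39674 = -7456/19837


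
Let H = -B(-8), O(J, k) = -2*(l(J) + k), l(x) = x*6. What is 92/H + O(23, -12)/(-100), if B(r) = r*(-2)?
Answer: -323/100 ≈ -3.2300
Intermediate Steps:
l(x) = 6*x
O(J, k) = -12*J - 2*k (O(J, k) = -2*(6*J + k) = -2*(k + 6*J) = -12*J - 2*k)
B(r) = -2*r
H = -16 (H = -(-2)*(-8) = -1*16 = -16)
92/H + O(23, -12)/(-100) = 92/(-16) + (-12*23 - 2*(-12))/(-100) = 92*(-1/16) + (-276 + 24)*(-1/100) = -23/4 - 252*(-1/100) = -23/4 + 63/25 = -323/100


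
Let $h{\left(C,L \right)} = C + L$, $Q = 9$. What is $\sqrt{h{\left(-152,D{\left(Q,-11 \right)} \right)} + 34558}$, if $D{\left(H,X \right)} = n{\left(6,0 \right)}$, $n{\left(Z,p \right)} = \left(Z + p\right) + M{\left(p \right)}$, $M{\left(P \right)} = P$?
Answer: $2 \sqrt{8603} \approx 185.5$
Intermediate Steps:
$n{\left(Z,p \right)} = Z + 2 p$ ($n{\left(Z,p \right)} = \left(Z + p\right) + p = Z + 2 p$)
$D{\left(H,X \right)} = 6$ ($D{\left(H,X \right)} = 6 + 2 \cdot 0 = 6 + 0 = 6$)
$\sqrt{h{\left(-152,D{\left(Q,-11 \right)} \right)} + 34558} = \sqrt{\left(-152 + 6\right) + 34558} = \sqrt{-146 + 34558} = \sqrt{34412} = 2 \sqrt{8603}$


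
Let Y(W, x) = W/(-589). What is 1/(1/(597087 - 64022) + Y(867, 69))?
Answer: -313975285/462166766 ≈ -0.67935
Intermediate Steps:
Y(W, x) = -W/589 (Y(W, x) = W*(-1/589) = -W/589)
1/(1/(597087 - 64022) + Y(867, 69)) = 1/(1/(597087 - 64022) - 1/589*867) = 1/(1/533065 - 867/589) = 1/(-462166766/313975285) = -313975285/462166766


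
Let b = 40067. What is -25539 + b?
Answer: 14528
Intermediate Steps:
-25539 + b = -25539 + 40067 = 14528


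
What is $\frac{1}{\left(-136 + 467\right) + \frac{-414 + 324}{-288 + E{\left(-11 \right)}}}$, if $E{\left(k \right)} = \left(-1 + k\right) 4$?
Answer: $\frac{56}{18551} \approx 0.0030187$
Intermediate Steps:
$E{\left(k \right)} = -4 + 4 k$
$\frac{1}{\left(-136 + 467\right) + \frac{-414 + 324}{-288 + E{\left(-11 \right)}}} = \frac{1}{\left(-136 + 467\right) + \frac{-414 + 324}{-288 + \left(-4 + 4 \left(-11\right)\right)}} = \frac{1}{331 - \frac{90}{-288 - 48}} = \frac{1}{331 - \frac{90}{-336}} = \frac{1}{331 - - \frac{15}{56}} = \frac{1}{331 + \frac{15}{56}} = \frac{1}{\frac{18551}{56}} = \frac{56}{18551}$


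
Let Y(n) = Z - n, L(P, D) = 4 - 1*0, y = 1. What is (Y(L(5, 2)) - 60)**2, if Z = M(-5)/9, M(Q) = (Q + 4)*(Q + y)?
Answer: 327184/81 ≈ 4039.3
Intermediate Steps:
L(P, D) = 4 (L(P, D) = 4 + 0 = 4)
M(Q) = (1 + Q)*(4 + Q) (M(Q) = (Q + 4)*(Q + 1) = (4 + Q)*(1 + Q) = (1 + Q)*(4 + Q))
Z = 4/9 (Z = (4 + (-5)**2 + 5*(-5))/9 = (4 + 25 - 25)*(1/9) = 4*(1/9) = 4/9 ≈ 0.44444)
Y(n) = 4/9 - n
(Y(L(5, 2)) - 60)**2 = ((4/9 - 1*4) - 60)**2 = ((4/9 - 4) - 60)**2 = (-32/9 - 60)**2 = (-572/9)**2 = 327184/81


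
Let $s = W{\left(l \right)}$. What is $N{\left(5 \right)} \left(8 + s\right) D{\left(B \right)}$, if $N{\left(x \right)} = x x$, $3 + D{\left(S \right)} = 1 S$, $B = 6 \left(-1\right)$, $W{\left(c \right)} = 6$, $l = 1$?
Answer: $-3150$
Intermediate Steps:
$s = 6$
$B = -6$
$D{\left(S \right)} = -3 + S$ ($D{\left(S \right)} = -3 + 1 S = -3 + S$)
$N{\left(x \right)} = x^{2}$
$N{\left(5 \right)} \left(8 + s\right) D{\left(B \right)} = 5^{2} \left(8 + 6\right) \left(-3 - 6\right) = 25 \cdot 14 \left(-9\right) = 350 \left(-9\right) = -3150$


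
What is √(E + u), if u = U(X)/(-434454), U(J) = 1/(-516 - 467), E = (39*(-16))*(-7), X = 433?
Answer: √796667802798631965114/427068282 ≈ 66.091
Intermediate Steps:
E = 4368 (E = -624*(-7) = 4368)
U(J) = -1/983 (U(J) = 1/(-983) = -1/983)
u = 1/427068282 (u = -1/983/(-434454) = -1/983*(-1/434454) = 1/427068282 ≈ 2.3415e-9)
√(E + u) = √(4368 + 1/427068282) = √(1865434255777/427068282) = √796667802798631965114/427068282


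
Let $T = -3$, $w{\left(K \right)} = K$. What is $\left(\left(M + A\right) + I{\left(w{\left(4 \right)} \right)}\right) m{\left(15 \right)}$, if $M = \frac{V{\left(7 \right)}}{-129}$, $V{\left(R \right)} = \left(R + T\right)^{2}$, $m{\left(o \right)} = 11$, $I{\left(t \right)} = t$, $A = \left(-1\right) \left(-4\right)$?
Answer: $\frac{11176}{129} \approx 86.636$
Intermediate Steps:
$A = 4$
$V{\left(R \right)} = \left(-3 + R\right)^{2}$ ($V{\left(R \right)} = \left(R - 3\right)^{2} = \left(-3 + R\right)^{2}$)
$M = - \frac{16}{129}$ ($M = \frac{\left(-3 + 7\right)^{2}}{-129} = 4^{2} \left(- \frac{1}{129}\right) = 16 \left(- \frac{1}{129}\right) = - \frac{16}{129} \approx -0.12403$)
$\left(\left(M + A\right) + I{\left(w{\left(4 \right)} \right)}\right) m{\left(15 \right)} = \left(\left(- \frac{16}{129} + 4\right) + 4\right) 11 = \left(\frac{500}{129} + 4\right) 11 = \frac{1016}{129} \cdot 11 = \frac{11176}{129}$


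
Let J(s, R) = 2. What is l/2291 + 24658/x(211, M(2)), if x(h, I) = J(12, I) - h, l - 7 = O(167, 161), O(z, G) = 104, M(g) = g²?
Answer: -56468279/478819 ≈ -117.93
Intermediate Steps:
l = 111 (l = 7 + 104 = 111)
x(h, I) = 2 - h
l/2291 + 24658/x(211, M(2)) = 111/2291 + 24658/(2 - 1*211) = 111*(1/2291) + 24658/(2 - 211) = 111/2291 + 24658/(-209) = 111/2291 + 24658*(-1/209) = 111/2291 - 24658/209 = -56468279/478819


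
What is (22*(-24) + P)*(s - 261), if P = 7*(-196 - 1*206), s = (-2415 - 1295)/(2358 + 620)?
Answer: 1304997528/1489 ≈ 8.7643e+5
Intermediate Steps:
s = -1855/1489 (s = -3710/2978 = -3710*1/2978 = -1855/1489 ≈ -1.2458)
P = -2814 (P = 7*(-196 - 206) = 7*(-402) = -2814)
(22*(-24) + P)*(s - 261) = (22*(-24) - 2814)*(-1855/1489 - 261) = (-528 - 2814)*(-390484/1489) = -3342*(-390484/1489) = 1304997528/1489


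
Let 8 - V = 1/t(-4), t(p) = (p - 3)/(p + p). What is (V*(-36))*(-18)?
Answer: 31104/7 ≈ 4443.4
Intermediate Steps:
t(p) = (-3 + p)/(2*p) (t(p) = (-3 + p)/((2*p)) = (-3 + p)*(1/(2*p)) = (-3 + p)/(2*p))
V = 48/7 (V = 8 - 1/((1/2)*(-3 - 4)/(-4)) = 8 - 1/((1/2)*(-1/4)*(-7)) = 8 - 1/7/8 = 8 - 1*8/7 = 8 - 8/7 = 48/7 ≈ 6.8571)
(V*(-36))*(-18) = ((48/7)*(-36))*(-18) = -1728/7*(-18) = 31104/7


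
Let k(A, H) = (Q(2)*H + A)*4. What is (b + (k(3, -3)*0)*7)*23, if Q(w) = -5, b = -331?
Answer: -7613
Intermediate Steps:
k(A, H) = -20*H + 4*A (k(A, H) = (-5*H + A)*4 = (A - 5*H)*4 = -20*H + 4*A)
(b + (k(3, -3)*0)*7)*23 = (-331 + ((-20*(-3) + 4*3)*0)*7)*23 = (-331 + ((60 + 12)*0)*7)*23 = (-331 + (72*0)*7)*23 = (-331 + 0*7)*23 = (-331 + 0)*23 = -331*23 = -7613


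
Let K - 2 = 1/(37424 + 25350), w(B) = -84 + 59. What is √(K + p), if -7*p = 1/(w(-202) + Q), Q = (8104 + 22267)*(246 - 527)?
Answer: √1757933853983183769566541/937528622842 ≈ 1.4142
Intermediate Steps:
w(B) = -25
Q = -8534251 (Q = 30371*(-281) = -8534251)
p = 1/59739932 (p = -1/(7*(-25 - 8534251)) = -⅐/(-8534276) = -⅐*(-1/8534276) = 1/59739932 ≈ 1.6739e-8)
K = 125549/62774 (K = 2 + 1/(37424 + 25350) = 2 + 1/62774 = 125549/62774 ≈ 2.0000)
√(K + p) = √(125549/62774 + 1/59739932) = √(3750144392721/1875057245684) = √1757933853983183769566541/937528622842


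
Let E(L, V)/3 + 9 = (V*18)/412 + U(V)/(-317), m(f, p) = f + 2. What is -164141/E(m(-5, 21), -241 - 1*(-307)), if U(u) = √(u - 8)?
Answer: 178386556923435/19941734389 - 552014882473*√58/119650406334 ≈ 8910.3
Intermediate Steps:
m(f, p) = 2 + f
U(u) = √(-8 + u)
E(L, V) = -27 - 3*√(-8 + V)/317 + 27*V/206 (E(L, V) = -27 + 3*((V*18)/412 + √(-8 + V)/(-317)) = -27 + 3*((18*V)*(1/412) + √(-8 + V)*(-1/317)) = -27 + 3*(9*V/206 - √(-8 + V)/317) = -27 + 3*(-√(-8 + V)/317 + 9*V/206) = -27 + (-3*√(-8 + V)/317 + 27*V/206) = -27 - 3*√(-8 + V)/317 + 27*V/206)
-164141/E(m(-5, 21), -241 - 1*(-307)) = -164141/(-27 - 3*√(-8 + (-241 - 1*(-307)))/317 + 27*(-241 - 1*(-307))/206) = -164141/(-27 - 3*√(-8 + (-241 + 307))/317 + 27*(-241 + 307)/206) = -164141/(-27 - 3*√(-8 + 66)/317 + (27/206)*66) = -164141/(-27 - 3*√58/317 + 891/103) = -164141/(-1890/103 - 3*√58/317)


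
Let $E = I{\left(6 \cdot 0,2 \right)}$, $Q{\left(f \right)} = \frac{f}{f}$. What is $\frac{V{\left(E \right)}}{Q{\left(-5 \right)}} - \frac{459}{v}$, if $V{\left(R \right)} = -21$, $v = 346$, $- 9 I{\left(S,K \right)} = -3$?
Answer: $- \frac{7725}{346} \approx -22.327$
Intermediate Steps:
$Q{\left(f \right)} = 1$
$I{\left(S,K \right)} = \frac{1}{3}$ ($I{\left(S,K \right)} = \left(- \frac{1}{9}\right) \left(-3\right) = \frac{1}{3}$)
$E = \frac{1}{3} \approx 0.33333$
$\frac{V{\left(E \right)}}{Q{\left(-5 \right)}} - \frac{459}{v} = - \frac{21}{1} - \frac{459}{346} = \left(-21\right) 1 - \frac{459}{346} = -21 - \frac{459}{346} = - \frac{7725}{346}$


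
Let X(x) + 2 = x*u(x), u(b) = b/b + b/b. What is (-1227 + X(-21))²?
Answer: 1615441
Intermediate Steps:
u(b) = 2 (u(b) = 1 + 1 = 2)
X(x) = -2 + 2*x (X(x) = -2 + x*2 = -2 + 2*x)
(-1227 + X(-21))² = (-1227 + (-2 + 2*(-21)))² = (-1227 + (-2 - 42))² = (-1227 - 44)² = (-1271)² = 1615441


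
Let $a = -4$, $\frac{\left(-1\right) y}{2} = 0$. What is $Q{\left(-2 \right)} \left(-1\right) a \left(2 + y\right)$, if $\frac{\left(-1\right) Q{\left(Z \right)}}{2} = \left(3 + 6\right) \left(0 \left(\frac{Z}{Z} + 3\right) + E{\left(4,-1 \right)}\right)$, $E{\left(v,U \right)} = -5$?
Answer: $720$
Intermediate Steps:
$y = 0$ ($y = \left(-2\right) 0 = 0$)
$Q{\left(Z \right)} = 90$ ($Q{\left(Z \right)} = - 2 \left(3 + 6\right) \left(0 \left(\frac{Z}{Z} + 3\right) - 5\right) = - 2 \cdot 9 \left(0 \left(1 + 3\right) - 5\right) = - 2 \cdot 9 \left(0 \cdot 4 - 5\right) = - 2 \cdot 9 \left(0 - 5\right) = - 2 \cdot 9 \left(-5\right) = \left(-2\right) \left(-45\right) = 90$)
$Q{\left(-2 \right)} \left(-1\right) a \left(2 + y\right) = 90 \left(-1\right) \left(- 4 \left(2 + 0\right)\right) = - 90 \left(\left(-4\right) 2\right) = \left(-90\right) \left(-8\right) = 720$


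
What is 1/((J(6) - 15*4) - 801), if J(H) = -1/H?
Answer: -6/5167 ≈ -0.0011612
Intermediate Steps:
1/((J(6) - 15*4) - 801) = 1/((-1/6 - 15*4) - 801) = 1/((-1*⅙ - 60) - 801) = 1/((-⅙ - 60) - 801) = 1/(-361/6 - 801) = 1/(-5167/6) = -6/5167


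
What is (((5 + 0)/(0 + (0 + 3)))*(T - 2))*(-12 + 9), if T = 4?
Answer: -10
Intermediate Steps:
(((5 + 0)/(0 + (0 + 3)))*(T - 2))*(-12 + 9) = (((5 + 0)/(0 + (0 + 3)))*(4 - 2))*(-12 + 9) = ((5/(0 + 3))*2)*(-3) = ((5/3)*2)*(-3) = (10/3)*(-3) = -10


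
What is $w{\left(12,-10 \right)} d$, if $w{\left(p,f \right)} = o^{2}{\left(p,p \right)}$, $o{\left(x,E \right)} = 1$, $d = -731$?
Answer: $-731$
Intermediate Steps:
$w{\left(p,f \right)} = 1$ ($w{\left(p,f \right)} = 1^{2} = 1$)
$w{\left(12,-10 \right)} d = 1 \left(-731\right) = -731$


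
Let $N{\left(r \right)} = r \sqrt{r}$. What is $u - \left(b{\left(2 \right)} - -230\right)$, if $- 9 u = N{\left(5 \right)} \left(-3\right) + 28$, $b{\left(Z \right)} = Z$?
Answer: $- \frac{2116}{9} + \frac{5 \sqrt{5}}{3} \approx -231.38$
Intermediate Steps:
$N{\left(r \right)} = r^{\frac{3}{2}}$
$u = - \frac{28}{9} + \frac{5 \sqrt{5}}{3}$ ($u = - \frac{5^{\frac{3}{2}} \left(-3\right) + 28}{9} = - \frac{5 \sqrt{5} \left(-3\right) + 28}{9} = - \frac{- 15 \sqrt{5} + 28}{9} = - \frac{28 - 15 \sqrt{5}}{9} = - \frac{28}{9} + \frac{5 \sqrt{5}}{3} \approx 0.61567$)
$u - \left(b{\left(2 \right)} - -230\right) = \left(- \frac{28}{9} + \frac{5 \sqrt{5}}{3}\right) - \left(2 - -230\right) = \left(- \frac{28}{9} + \frac{5 \sqrt{5}}{3}\right) - \left(2 + 230\right) = \left(- \frac{28}{9} + \frac{5 \sqrt{5}}{3}\right) - 232 = - \frac{2116}{9} + \frac{5 \sqrt{5}}{3}$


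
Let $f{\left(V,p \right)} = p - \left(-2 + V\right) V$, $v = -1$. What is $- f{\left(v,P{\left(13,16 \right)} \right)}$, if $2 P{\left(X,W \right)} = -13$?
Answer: $\frac{19}{2} \approx 9.5$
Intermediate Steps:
$P{\left(X,W \right)} = - \frac{13}{2}$ ($P{\left(X,W \right)} = \frac{1}{2} \left(-13\right) = - \frac{13}{2}$)
$f{\left(V,p \right)} = p - V \left(-2 + V\right)$
$- f{\left(v,P{\left(13,16 \right)} \right)} = - (- \frac{13}{2} - \left(-1\right)^{2} + 2 \left(-1\right)) = - (- \frac{13}{2} - 1 - 2) = \left(-1\right) \left(- \frac{19}{2}\right) = \frac{19}{2}$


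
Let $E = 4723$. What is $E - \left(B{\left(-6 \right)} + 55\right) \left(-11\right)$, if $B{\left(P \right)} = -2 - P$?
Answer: $5372$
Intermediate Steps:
$E - \left(B{\left(-6 \right)} + 55\right) \left(-11\right) = 4723 - \left(\left(-2 - -6\right) + 55\right) \left(-11\right) = 4723 - \left(\left(-2 + 6\right) + 55\right) \left(-11\right) = 4723 - \left(4 + 55\right) \left(-11\right) = 4723 - 59 \left(-11\right) = 4723 - -649 = 4723 + 649 = 5372$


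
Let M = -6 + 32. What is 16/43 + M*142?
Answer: 158772/43 ≈ 3692.4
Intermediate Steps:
M = 26
16/43 + M*142 = 16/43 + 26*142 = 16*(1/43) + 3692 = 16/43 + 3692 = 158772/43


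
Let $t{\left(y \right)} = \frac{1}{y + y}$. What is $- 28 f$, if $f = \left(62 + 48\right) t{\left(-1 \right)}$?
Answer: $1540$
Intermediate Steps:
$t{\left(y \right)} = \frac{1}{2 y}$
$f = -55$ ($f = \left(62 + 48\right) \frac{1}{2 \left(-1\right)} = 110 \cdot \frac{1}{2} \left(-1\right) = 110 \left(- \frac{1}{2}\right) = -55$)
$- 28 f = \left(-28\right) \left(-55\right) = 1540$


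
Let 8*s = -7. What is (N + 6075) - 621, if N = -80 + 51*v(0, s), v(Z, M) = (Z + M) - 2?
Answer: 41819/8 ≈ 5227.4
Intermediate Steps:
s = -7/8 (s = (⅛)*(-7) = -7/8 ≈ -0.87500)
v(Z, M) = -2 + M + Z (v(Z, M) = (M + Z) - 2 = -2 + M + Z)
N = -1813/8 (N = -80 + 51*(-2 - 7/8 + 0) = -80 + 51*(-23/8) = -80 - 1173/8 = -1813/8 ≈ -226.63)
(N + 6075) - 621 = (-1813/8 + 6075) - 621 = 46787/8 - 621 = 41819/8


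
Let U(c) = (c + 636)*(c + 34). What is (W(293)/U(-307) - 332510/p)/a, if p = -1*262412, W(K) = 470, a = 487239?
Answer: 316401245/122167707927174 ≈ 2.5899e-6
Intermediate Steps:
p = -262412
U(c) = (34 + c)*(636 + c) (U(c) = (636 + c)*(34 + c) = (34 + c)*(636 + c))
(W(293)/U(-307) - 332510/p)/a = (470/(21624 + (-307)**2 + 670*(-307)) - 332510/(-262412))/487239 = (470/(21624 + 94249 - 205690) - 332510*(-1/262412))*(1/487239) = (470/(-89817) + 166255/131206)*(1/487239) = (470*(-1/89817) + 166255/131206)*(1/487239) = (-10/1911 + 166255/131206)*(1/487239) = (316401245/250734666)*(1/487239) = 316401245/122167707927174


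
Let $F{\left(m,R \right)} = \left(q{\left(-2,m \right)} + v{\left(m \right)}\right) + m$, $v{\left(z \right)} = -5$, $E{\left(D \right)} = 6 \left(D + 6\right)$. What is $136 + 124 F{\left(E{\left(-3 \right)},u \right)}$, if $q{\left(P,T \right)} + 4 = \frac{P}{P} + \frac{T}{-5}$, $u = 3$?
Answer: $\frac{4648}{5} \approx 929.6$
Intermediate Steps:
$E{\left(D \right)} = 36 + 6 D$ ($E{\left(D \right)} = 6 \left(6 + D\right) = 36 + 6 D$)
$q{\left(P,T \right)} = -3 - \frac{T}{5}$ ($q{\left(P,T \right)} = -4 + \left(\frac{P}{P} + \frac{T}{-5}\right) = -4 + \left(1 + T \left(- \frac{1}{5}\right)\right) = -4 - \left(-1 + \frac{T}{5}\right) = -3 - \frac{T}{5}$)
$F{\left(m,R \right)} = -8 + \frac{4 m}{5}$ ($F{\left(m,R \right)} = \left(\left(-3 - \frac{m}{5}\right) - 5\right) + m = \left(-8 - \frac{m}{5}\right) + m = -8 + \frac{4 m}{5}$)
$136 + 124 F{\left(E{\left(-3 \right)},u \right)} = 136 + 124 \left(-8 + \frac{4 \left(36 + 6 \left(-3\right)\right)}{5}\right) = 136 + 124 \left(-8 + \frac{4 \left(36 - 18\right)}{5}\right) = 136 + 124 \left(-8 + \frac{4}{5} \cdot 18\right) = 136 + 124 \left(-8 + \frac{72}{5}\right) = 136 + 124 \cdot \frac{32}{5} = 136 + \frac{3968}{5} = \frac{4648}{5}$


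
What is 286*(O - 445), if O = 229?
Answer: -61776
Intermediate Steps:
286*(O - 445) = 286*(229 - 445) = 286*(-216) = -61776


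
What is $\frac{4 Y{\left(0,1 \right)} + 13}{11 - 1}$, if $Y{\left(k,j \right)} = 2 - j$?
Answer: $\frac{17}{10} \approx 1.7$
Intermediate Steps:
$\frac{4 Y{\left(0,1 \right)} + 13}{11 - 1} = \frac{4 \left(2 - 1\right) + 13}{11 - 1} = \frac{4 \cdot 1 + 13}{10} = \left(4 + 13\right) \frac{1}{10} = 17 \cdot \frac{1}{10} = \frac{17}{10}$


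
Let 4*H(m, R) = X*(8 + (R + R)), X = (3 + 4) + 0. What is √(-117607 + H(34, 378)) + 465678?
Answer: 465678 + I*√116270 ≈ 4.6568e+5 + 340.98*I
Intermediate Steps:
X = 7 (X = 7 + 0 = 7)
H(m, R) = 14 + 7*R/2 (H(m, R) = (7*(8 + (R + R)))/4 = (7*(8 + 2*R))/4 = (56 + 14*R)/4 = 14 + 7*R/2)
√(-117607 + H(34, 378)) + 465678 = √(-117607 + (14 + (7/2)*378)) + 465678 = √(-117607 + (14 + 1323)) + 465678 = √(-117607 + 1337) + 465678 = √(-116270) + 465678 = I*√116270 + 465678 = 465678 + I*√116270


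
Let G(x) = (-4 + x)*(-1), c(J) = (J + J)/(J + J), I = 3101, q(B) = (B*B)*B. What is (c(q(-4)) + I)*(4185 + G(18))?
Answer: 12938442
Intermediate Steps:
q(B) = B**3 (q(B) = B**2*B = B**3)
c(J) = 1 (c(J) = (2*J)/((2*J)) = (2*J)*(1/(2*J)) = 1)
G(x) = 4 - x
(c(q(-4)) + I)*(4185 + G(18)) = (1 + 3101)*(4185 + (4 - 1*18)) = 3102*(4185 + (4 - 18)) = 3102*(4185 - 14) = 3102*4171 = 12938442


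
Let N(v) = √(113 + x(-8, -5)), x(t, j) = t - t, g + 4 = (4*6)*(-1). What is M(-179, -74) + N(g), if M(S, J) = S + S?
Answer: -358 + √113 ≈ -347.37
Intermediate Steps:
g = -28 (g = -4 + (4*6)*(-1) = -4 + 24*(-1) = -4 - 24 = -28)
x(t, j) = 0
M(S, J) = 2*S
N(v) = √113 (N(v) = √(113 + 0) = √113)
M(-179, -74) + N(g) = 2*(-179) + √113 = -358 + √113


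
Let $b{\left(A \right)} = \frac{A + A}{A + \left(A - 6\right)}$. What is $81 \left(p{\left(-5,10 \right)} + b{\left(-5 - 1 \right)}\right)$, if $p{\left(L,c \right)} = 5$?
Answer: $459$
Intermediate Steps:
$b{\left(A \right)} = \frac{2 A}{-6 + 2 A}$ ($b{\left(A \right)} = \frac{2 A}{A + \left(A - 6\right)} = \frac{2 A}{A + \left(-6 + A\right)} = \frac{2 A}{-6 + 2 A}$)
$81 \left(p{\left(-5,10 \right)} + b{\left(-5 - 1 \right)}\right) = 81 \left(5 + \frac{-5 - 1}{-3 - 6}\right) = 81 \left(5 - \frac{6}{-3 - 6}\right) = 81 \left(5 - \frac{6}{-9}\right) = 81 \left(5 - - \frac{2}{3}\right) = 81 \left(5 + \frac{2}{3}\right) = 81 \cdot \frac{17}{3} = 459$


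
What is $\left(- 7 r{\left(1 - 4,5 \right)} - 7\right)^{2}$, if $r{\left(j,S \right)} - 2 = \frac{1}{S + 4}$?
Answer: $\frac{38416}{81} \approx 474.27$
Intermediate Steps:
$r{\left(j,S \right)} = 2 + \frac{1}{4 + S}$ ($r{\left(j,S \right)} = 2 + \frac{1}{S + 4} = 2 + \frac{1}{4 + S}$)
$\left(- 7 r{\left(1 - 4,5 \right)} - 7\right)^{2} = \left(- 7 \frac{9 + 2 \cdot 5}{4 + 5} - 7\right)^{2} = \left(- 7 \frac{9 + 10}{9} - 7\right)^{2} = \left(- 7 \cdot \frac{1}{9} \cdot 19 - 7\right)^{2} = \left(\left(-7\right) \frac{19}{9} - 7\right)^{2} = \left(- \frac{133}{9} - 7\right)^{2} = \left(- \frac{196}{9}\right)^{2} = \frac{38416}{81}$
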